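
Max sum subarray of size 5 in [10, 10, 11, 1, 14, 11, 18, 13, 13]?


[0:5]: 46
[1:6]: 47
[2:7]: 55
[3:8]: 57
[4:9]: 69

Max: 69 at [4:9]


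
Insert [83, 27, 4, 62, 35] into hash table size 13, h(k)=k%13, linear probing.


Insert 83: h=5 -> slot 5
Insert 27: h=1 -> slot 1
Insert 4: h=4 -> slot 4
Insert 62: h=10 -> slot 10
Insert 35: h=9 -> slot 9

Table: [None, 27, None, None, 4, 83, None, None, None, 35, 62, None, None]


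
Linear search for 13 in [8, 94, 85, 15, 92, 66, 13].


i=0: 8!=13
i=1: 94!=13
i=2: 85!=13
i=3: 15!=13
i=4: 92!=13
i=5: 66!=13
i=6: 13==13 found!

Found at 6, 7 comps


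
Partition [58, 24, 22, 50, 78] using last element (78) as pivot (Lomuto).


Pivot: 78
  58 <= 78: advance i (no swap)
  24 <= 78: advance i (no swap)
  22 <= 78: advance i (no swap)
  50 <= 78: advance i (no swap)
Place pivot at 4: [58, 24, 22, 50, 78]

Partitioned: [58, 24, 22, 50, 78]


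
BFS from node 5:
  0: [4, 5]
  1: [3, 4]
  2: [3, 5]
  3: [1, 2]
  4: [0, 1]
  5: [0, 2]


Visit 5, enqueue [0, 2]
Visit 0, enqueue [4]
Visit 2, enqueue [3]
Visit 4, enqueue [1]
Visit 3, enqueue []
Visit 1, enqueue []

BFS order: [5, 0, 2, 4, 3, 1]


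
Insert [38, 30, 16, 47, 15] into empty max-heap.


Insert 38: [38]
Insert 30: [38, 30]
Insert 16: [38, 30, 16]
Insert 47: [47, 38, 16, 30]
Insert 15: [47, 38, 16, 30, 15]

Final heap: [47, 38, 16, 30, 15]


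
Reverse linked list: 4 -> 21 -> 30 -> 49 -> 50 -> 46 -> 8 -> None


Step 1: curr=4, set curr.next=prev(None) | reversed so far: 4
Step 2: curr=21, set curr.next=prev(4) | reversed so far: 21 -> 4
Step 3: curr=30, set curr.next=prev(21) | reversed so far: 30 -> 21 -> 4
Step 4: curr=49, set curr.next=prev(30) | reversed so far: 49 -> 30 -> 21 -> 4
Step 5: curr=50, set curr.next=prev(49) | reversed so far: 50 -> 49 -> 30 -> 21 -> 4
Step 6: curr=46, set curr.next=prev(50) | reversed so far: 46 -> 50 -> 49 -> 30 -> 21 -> 4
Step 7: curr=8, set curr.next=prev(46) | reversed so far: 8 -> 46 -> 50 -> 49 -> 30 -> 21 -> 4

8 -> 46 -> 50 -> 49 -> 30 -> 21 -> 4 -> None


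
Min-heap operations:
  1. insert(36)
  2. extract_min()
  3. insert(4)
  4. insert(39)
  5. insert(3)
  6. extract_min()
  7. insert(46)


insert(36) -> [36]
extract_min()->36, []
insert(4) -> [4]
insert(39) -> [4, 39]
insert(3) -> [3, 39, 4]
extract_min()->3, [4, 39]
insert(46) -> [4, 39, 46]

Final heap: [4, 39, 46]


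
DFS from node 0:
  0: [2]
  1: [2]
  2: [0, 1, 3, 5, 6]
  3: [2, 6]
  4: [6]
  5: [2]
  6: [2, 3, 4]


Visit 0, push [2]
Visit 2, push [6, 5, 3, 1]
Visit 1, push []
Visit 3, push [6]
Visit 6, push [4]
Visit 4, push []
Visit 5, push []

DFS order: [0, 2, 1, 3, 6, 4, 5]


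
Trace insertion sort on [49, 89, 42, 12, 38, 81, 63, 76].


Initial: [49, 89, 42, 12, 38, 81, 63, 76]
Insert 89: [49, 89, 42, 12, 38, 81, 63, 76]
Insert 42: [42, 49, 89, 12, 38, 81, 63, 76]
Insert 12: [12, 42, 49, 89, 38, 81, 63, 76]
Insert 38: [12, 38, 42, 49, 89, 81, 63, 76]
Insert 81: [12, 38, 42, 49, 81, 89, 63, 76]
Insert 63: [12, 38, 42, 49, 63, 81, 89, 76]
Insert 76: [12, 38, 42, 49, 63, 76, 81, 89]

Sorted: [12, 38, 42, 49, 63, 76, 81, 89]


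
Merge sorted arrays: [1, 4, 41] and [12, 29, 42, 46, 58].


Take 1 from A
Take 4 from A
Take 12 from B
Take 29 from B
Take 41 from A

Merged: [1, 4, 12, 29, 41, 42, 46, 58]


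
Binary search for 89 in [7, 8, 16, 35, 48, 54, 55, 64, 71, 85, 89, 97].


Step 1: lo=0, hi=11, mid=5, val=54
Step 2: lo=6, hi=11, mid=8, val=71
Step 3: lo=9, hi=11, mid=10, val=89

Found at index 10


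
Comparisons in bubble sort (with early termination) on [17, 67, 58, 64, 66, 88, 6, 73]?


Algorithm: bubble sort (with early termination)
Input: [17, 67, 58, 64, 66, 88, 6, 73]
Sorted: [6, 17, 58, 64, 66, 67, 73, 88]

28


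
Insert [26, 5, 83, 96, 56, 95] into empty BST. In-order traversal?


Insert 26: root
Insert 5: L from 26
Insert 83: R from 26
Insert 96: R from 26 -> R from 83
Insert 56: R from 26 -> L from 83
Insert 95: R from 26 -> R from 83 -> L from 96

In-order: [5, 26, 56, 83, 95, 96]


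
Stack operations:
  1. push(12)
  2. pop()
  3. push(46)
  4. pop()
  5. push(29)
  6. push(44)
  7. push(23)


push(12) -> [12]
pop()->12, []
push(46) -> [46]
pop()->46, []
push(29) -> [29]
push(44) -> [29, 44]
push(23) -> [29, 44, 23]

Final stack: [29, 44, 23]


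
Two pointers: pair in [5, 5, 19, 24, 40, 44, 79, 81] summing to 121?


lo=0(5)+hi=7(81)=86
lo=1(5)+hi=7(81)=86
lo=2(19)+hi=7(81)=100
lo=3(24)+hi=7(81)=105
lo=4(40)+hi=7(81)=121

Yes: 40+81=121


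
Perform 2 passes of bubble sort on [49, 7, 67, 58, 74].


Initial: [49, 7, 67, 58, 74]
Pass 1: [7, 49, 58, 67, 74] (2 swaps)
Pass 2: [7, 49, 58, 67, 74] (0 swaps)

After 2 passes: [7, 49, 58, 67, 74]


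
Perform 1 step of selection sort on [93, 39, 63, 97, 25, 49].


Initial: [93, 39, 63, 97, 25, 49]
Step 1: min=25 at 4
  Swap: [25, 39, 63, 97, 93, 49]

After 1 step: [25, 39, 63, 97, 93, 49]


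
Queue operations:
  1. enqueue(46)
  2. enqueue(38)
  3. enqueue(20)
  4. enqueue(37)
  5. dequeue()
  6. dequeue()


enqueue(46) -> [46]
enqueue(38) -> [46, 38]
enqueue(20) -> [46, 38, 20]
enqueue(37) -> [46, 38, 20, 37]
dequeue()->46, [38, 20, 37]
dequeue()->38, [20, 37]

Final queue: [20, 37]


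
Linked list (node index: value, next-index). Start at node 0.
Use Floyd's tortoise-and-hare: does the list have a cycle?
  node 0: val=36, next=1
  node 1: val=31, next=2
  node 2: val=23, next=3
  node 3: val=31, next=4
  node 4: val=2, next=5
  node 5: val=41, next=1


Floyd's tortoise (slow, +1) and hare (fast, +2):
  init: slow=0, fast=0
  step 1: slow=1, fast=2
  step 2: slow=2, fast=4
  step 3: slow=3, fast=1
  step 4: slow=4, fast=3
  step 5: slow=5, fast=5
  slow == fast at node 5: cycle detected

Cycle: yes


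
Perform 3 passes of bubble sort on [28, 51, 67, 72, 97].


Initial: [28, 51, 67, 72, 97]
Pass 1: [28, 51, 67, 72, 97] (0 swaps)
Pass 2: [28, 51, 67, 72, 97] (0 swaps)
Pass 3: [28, 51, 67, 72, 97] (0 swaps)

After 3 passes: [28, 51, 67, 72, 97]


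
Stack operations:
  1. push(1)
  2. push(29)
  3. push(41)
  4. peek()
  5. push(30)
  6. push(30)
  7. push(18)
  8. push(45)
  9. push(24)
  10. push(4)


push(1) -> [1]
push(29) -> [1, 29]
push(41) -> [1, 29, 41]
peek()->41
push(30) -> [1, 29, 41, 30]
push(30) -> [1, 29, 41, 30, 30]
push(18) -> [1, 29, 41, 30, 30, 18]
push(45) -> [1, 29, 41, 30, 30, 18, 45]
push(24) -> [1, 29, 41, 30, 30, 18, 45, 24]
push(4) -> [1, 29, 41, 30, 30, 18, 45, 24, 4]

Final stack: [1, 29, 41, 30, 30, 18, 45, 24, 4]


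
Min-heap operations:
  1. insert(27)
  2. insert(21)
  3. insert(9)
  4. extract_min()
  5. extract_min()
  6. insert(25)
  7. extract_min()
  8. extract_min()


insert(27) -> [27]
insert(21) -> [21, 27]
insert(9) -> [9, 27, 21]
extract_min()->9, [21, 27]
extract_min()->21, [27]
insert(25) -> [25, 27]
extract_min()->25, [27]
extract_min()->27, []

Final heap: []


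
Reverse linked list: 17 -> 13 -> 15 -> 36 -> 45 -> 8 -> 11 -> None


Step 1: curr=17, set curr.next=prev(None) | reversed so far: 17
Step 2: curr=13, set curr.next=prev(17) | reversed so far: 13 -> 17
Step 3: curr=15, set curr.next=prev(13) | reversed so far: 15 -> 13 -> 17
Step 4: curr=36, set curr.next=prev(15) | reversed so far: 36 -> 15 -> 13 -> 17
Step 5: curr=45, set curr.next=prev(36) | reversed so far: 45 -> 36 -> 15 -> 13 -> 17
Step 6: curr=8, set curr.next=prev(45) | reversed so far: 8 -> 45 -> 36 -> 15 -> 13 -> 17
Step 7: curr=11, set curr.next=prev(8) | reversed so far: 11 -> 8 -> 45 -> 36 -> 15 -> 13 -> 17

11 -> 8 -> 45 -> 36 -> 15 -> 13 -> 17 -> None


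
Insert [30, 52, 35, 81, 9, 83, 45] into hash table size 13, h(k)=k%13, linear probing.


Insert 30: h=4 -> slot 4
Insert 52: h=0 -> slot 0
Insert 35: h=9 -> slot 9
Insert 81: h=3 -> slot 3
Insert 9: h=9, 1 probes -> slot 10
Insert 83: h=5 -> slot 5
Insert 45: h=6 -> slot 6

Table: [52, None, None, 81, 30, 83, 45, None, None, 35, 9, None, None]


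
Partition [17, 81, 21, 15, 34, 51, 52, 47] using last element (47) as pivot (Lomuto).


Pivot: 47
  17 <= 47: advance i (no swap)
  21 <= 47: swap -> [17, 21, 81, 15, 34, 51, 52, 47]
  15 <= 47: swap -> [17, 21, 15, 81, 34, 51, 52, 47]
  34 <= 47: swap -> [17, 21, 15, 34, 81, 51, 52, 47]
Place pivot at 4: [17, 21, 15, 34, 47, 51, 52, 81]

Partitioned: [17, 21, 15, 34, 47, 51, 52, 81]


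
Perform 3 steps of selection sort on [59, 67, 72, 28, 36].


Initial: [59, 67, 72, 28, 36]
Step 1: min=28 at 3
  Swap: [28, 67, 72, 59, 36]
Step 2: min=36 at 4
  Swap: [28, 36, 72, 59, 67]
Step 3: min=59 at 3
  Swap: [28, 36, 59, 72, 67]

After 3 steps: [28, 36, 59, 72, 67]


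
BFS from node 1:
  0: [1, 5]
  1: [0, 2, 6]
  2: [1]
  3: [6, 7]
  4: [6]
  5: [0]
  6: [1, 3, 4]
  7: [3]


Visit 1, enqueue [0, 2, 6]
Visit 0, enqueue [5]
Visit 2, enqueue []
Visit 6, enqueue [3, 4]
Visit 5, enqueue []
Visit 3, enqueue [7]
Visit 4, enqueue []
Visit 7, enqueue []

BFS order: [1, 0, 2, 6, 5, 3, 4, 7]


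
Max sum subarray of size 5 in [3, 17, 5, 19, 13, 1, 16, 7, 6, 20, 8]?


[0:5]: 57
[1:6]: 55
[2:7]: 54
[3:8]: 56
[4:9]: 43
[5:10]: 50
[6:11]: 57

Max: 57 at [0:5]


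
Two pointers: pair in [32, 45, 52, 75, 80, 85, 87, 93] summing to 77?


lo=0(32)+hi=7(93)=125
lo=0(32)+hi=6(87)=119
lo=0(32)+hi=5(85)=117
lo=0(32)+hi=4(80)=112
lo=0(32)+hi=3(75)=107
lo=0(32)+hi=2(52)=84
lo=0(32)+hi=1(45)=77

Yes: 32+45=77


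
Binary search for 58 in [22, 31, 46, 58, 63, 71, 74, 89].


Step 1: lo=0, hi=7, mid=3, val=58

Found at index 3


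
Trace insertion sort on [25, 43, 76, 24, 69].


Initial: [25, 43, 76, 24, 69]
Insert 43: [25, 43, 76, 24, 69]
Insert 76: [25, 43, 76, 24, 69]
Insert 24: [24, 25, 43, 76, 69]
Insert 69: [24, 25, 43, 69, 76]

Sorted: [24, 25, 43, 69, 76]


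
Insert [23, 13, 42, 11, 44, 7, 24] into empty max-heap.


Insert 23: [23]
Insert 13: [23, 13]
Insert 42: [42, 13, 23]
Insert 11: [42, 13, 23, 11]
Insert 44: [44, 42, 23, 11, 13]
Insert 7: [44, 42, 23, 11, 13, 7]
Insert 24: [44, 42, 24, 11, 13, 7, 23]

Final heap: [44, 42, 24, 11, 13, 7, 23]


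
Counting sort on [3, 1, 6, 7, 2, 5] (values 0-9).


Input: [3, 1, 6, 7, 2, 5]
Counts: [0, 1, 1, 1, 0, 1, 1, 1, 0, 0]

Sorted: [1, 2, 3, 5, 6, 7]


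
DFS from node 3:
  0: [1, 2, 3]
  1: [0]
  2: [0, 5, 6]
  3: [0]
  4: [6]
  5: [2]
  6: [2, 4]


Visit 3, push [0]
Visit 0, push [2, 1]
Visit 1, push []
Visit 2, push [6, 5]
Visit 5, push []
Visit 6, push [4]
Visit 4, push []

DFS order: [3, 0, 1, 2, 5, 6, 4]


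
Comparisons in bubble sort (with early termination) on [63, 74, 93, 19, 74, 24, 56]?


Algorithm: bubble sort (with early termination)
Input: [63, 74, 93, 19, 74, 24, 56]
Sorted: [19, 24, 56, 63, 74, 74, 93]

20


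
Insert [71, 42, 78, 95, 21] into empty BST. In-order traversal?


Insert 71: root
Insert 42: L from 71
Insert 78: R from 71
Insert 95: R from 71 -> R from 78
Insert 21: L from 71 -> L from 42

In-order: [21, 42, 71, 78, 95]


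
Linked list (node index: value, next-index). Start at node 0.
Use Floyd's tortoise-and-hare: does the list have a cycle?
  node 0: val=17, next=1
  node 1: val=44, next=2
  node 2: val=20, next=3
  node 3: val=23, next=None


Floyd's tortoise (slow, +1) and hare (fast, +2):
  init: slow=0, fast=0
  step 1: slow=1, fast=2
  step 2: fast 2->3->None, no cycle

Cycle: no


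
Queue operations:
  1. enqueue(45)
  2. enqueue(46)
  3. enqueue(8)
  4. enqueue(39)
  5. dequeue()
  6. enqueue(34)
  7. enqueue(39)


enqueue(45) -> [45]
enqueue(46) -> [45, 46]
enqueue(8) -> [45, 46, 8]
enqueue(39) -> [45, 46, 8, 39]
dequeue()->45, [46, 8, 39]
enqueue(34) -> [46, 8, 39, 34]
enqueue(39) -> [46, 8, 39, 34, 39]

Final queue: [46, 8, 39, 34, 39]


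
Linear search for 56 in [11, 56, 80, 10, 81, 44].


i=0: 11!=56
i=1: 56==56 found!

Found at 1, 2 comps


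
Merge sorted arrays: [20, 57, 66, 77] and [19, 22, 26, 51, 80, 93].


Take 19 from B
Take 20 from A
Take 22 from B
Take 26 from B
Take 51 from B
Take 57 from A
Take 66 from A
Take 77 from A

Merged: [19, 20, 22, 26, 51, 57, 66, 77, 80, 93]


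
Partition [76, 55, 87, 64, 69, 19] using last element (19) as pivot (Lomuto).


Pivot: 19
Place pivot at 0: [19, 55, 87, 64, 69, 76]

Partitioned: [19, 55, 87, 64, 69, 76]


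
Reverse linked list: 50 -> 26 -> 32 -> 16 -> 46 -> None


Step 1: curr=50, set curr.next=prev(None) | reversed so far: 50
Step 2: curr=26, set curr.next=prev(50) | reversed so far: 26 -> 50
Step 3: curr=32, set curr.next=prev(26) | reversed so far: 32 -> 26 -> 50
Step 4: curr=16, set curr.next=prev(32) | reversed so far: 16 -> 32 -> 26 -> 50
Step 5: curr=46, set curr.next=prev(16) | reversed so far: 46 -> 16 -> 32 -> 26 -> 50

46 -> 16 -> 32 -> 26 -> 50 -> None


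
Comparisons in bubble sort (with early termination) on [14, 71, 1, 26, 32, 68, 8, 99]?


Algorithm: bubble sort (with early termination)
Input: [14, 71, 1, 26, 32, 68, 8, 99]
Sorted: [1, 8, 14, 26, 32, 68, 71, 99]

27


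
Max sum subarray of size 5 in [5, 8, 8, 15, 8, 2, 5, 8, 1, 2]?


[0:5]: 44
[1:6]: 41
[2:7]: 38
[3:8]: 38
[4:9]: 24
[5:10]: 18

Max: 44 at [0:5]


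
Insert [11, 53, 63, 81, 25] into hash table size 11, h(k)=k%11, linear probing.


Insert 11: h=0 -> slot 0
Insert 53: h=9 -> slot 9
Insert 63: h=8 -> slot 8
Insert 81: h=4 -> slot 4
Insert 25: h=3 -> slot 3

Table: [11, None, None, 25, 81, None, None, None, 63, 53, None]


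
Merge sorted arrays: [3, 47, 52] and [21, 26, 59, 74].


Take 3 from A
Take 21 from B
Take 26 from B
Take 47 from A
Take 52 from A

Merged: [3, 21, 26, 47, 52, 59, 74]


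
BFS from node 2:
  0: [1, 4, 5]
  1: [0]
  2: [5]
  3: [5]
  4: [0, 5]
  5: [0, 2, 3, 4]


Visit 2, enqueue [5]
Visit 5, enqueue [0, 3, 4]
Visit 0, enqueue [1]
Visit 3, enqueue []
Visit 4, enqueue []
Visit 1, enqueue []

BFS order: [2, 5, 0, 3, 4, 1]


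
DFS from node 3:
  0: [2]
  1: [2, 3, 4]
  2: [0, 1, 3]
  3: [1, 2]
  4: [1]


Visit 3, push [2, 1]
Visit 1, push [4, 2]
Visit 2, push [0]
Visit 0, push []
Visit 4, push []

DFS order: [3, 1, 2, 0, 4]


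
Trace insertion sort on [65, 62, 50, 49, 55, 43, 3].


Initial: [65, 62, 50, 49, 55, 43, 3]
Insert 62: [62, 65, 50, 49, 55, 43, 3]
Insert 50: [50, 62, 65, 49, 55, 43, 3]
Insert 49: [49, 50, 62, 65, 55, 43, 3]
Insert 55: [49, 50, 55, 62, 65, 43, 3]
Insert 43: [43, 49, 50, 55, 62, 65, 3]
Insert 3: [3, 43, 49, 50, 55, 62, 65]

Sorted: [3, 43, 49, 50, 55, 62, 65]


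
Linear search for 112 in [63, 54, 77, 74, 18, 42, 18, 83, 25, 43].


i=0: 63!=112
i=1: 54!=112
i=2: 77!=112
i=3: 74!=112
i=4: 18!=112
i=5: 42!=112
i=6: 18!=112
i=7: 83!=112
i=8: 25!=112
i=9: 43!=112

Not found, 10 comps


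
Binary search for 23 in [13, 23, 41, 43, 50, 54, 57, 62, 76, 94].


Step 1: lo=0, hi=9, mid=4, val=50
Step 2: lo=0, hi=3, mid=1, val=23

Found at index 1


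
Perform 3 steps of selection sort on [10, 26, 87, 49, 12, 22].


Initial: [10, 26, 87, 49, 12, 22]
Step 1: min=10 at 0
  Swap: [10, 26, 87, 49, 12, 22]
Step 2: min=12 at 4
  Swap: [10, 12, 87, 49, 26, 22]
Step 3: min=22 at 5
  Swap: [10, 12, 22, 49, 26, 87]

After 3 steps: [10, 12, 22, 49, 26, 87]


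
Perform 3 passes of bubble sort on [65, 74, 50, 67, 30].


Initial: [65, 74, 50, 67, 30]
Pass 1: [65, 50, 67, 30, 74] (3 swaps)
Pass 2: [50, 65, 30, 67, 74] (2 swaps)
Pass 3: [50, 30, 65, 67, 74] (1 swaps)

After 3 passes: [50, 30, 65, 67, 74]


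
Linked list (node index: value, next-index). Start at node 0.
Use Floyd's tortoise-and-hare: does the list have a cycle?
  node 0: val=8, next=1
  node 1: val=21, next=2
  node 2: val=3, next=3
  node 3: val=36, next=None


Floyd's tortoise (slow, +1) and hare (fast, +2):
  init: slow=0, fast=0
  step 1: slow=1, fast=2
  step 2: fast 2->3->None, no cycle

Cycle: no


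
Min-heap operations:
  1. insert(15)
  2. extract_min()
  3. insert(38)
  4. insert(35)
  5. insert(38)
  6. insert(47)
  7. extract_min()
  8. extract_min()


insert(15) -> [15]
extract_min()->15, []
insert(38) -> [38]
insert(35) -> [35, 38]
insert(38) -> [35, 38, 38]
insert(47) -> [35, 38, 38, 47]
extract_min()->35, [38, 38, 47]
extract_min()->38, [38, 47]

Final heap: [38, 47]


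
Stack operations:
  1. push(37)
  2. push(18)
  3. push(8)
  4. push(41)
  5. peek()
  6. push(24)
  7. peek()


push(37) -> [37]
push(18) -> [37, 18]
push(8) -> [37, 18, 8]
push(41) -> [37, 18, 8, 41]
peek()->41
push(24) -> [37, 18, 8, 41, 24]
peek()->24

Final stack: [37, 18, 8, 41, 24]


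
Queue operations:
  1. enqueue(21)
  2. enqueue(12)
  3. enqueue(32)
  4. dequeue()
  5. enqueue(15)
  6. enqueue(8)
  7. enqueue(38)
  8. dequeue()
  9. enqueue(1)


enqueue(21) -> [21]
enqueue(12) -> [21, 12]
enqueue(32) -> [21, 12, 32]
dequeue()->21, [12, 32]
enqueue(15) -> [12, 32, 15]
enqueue(8) -> [12, 32, 15, 8]
enqueue(38) -> [12, 32, 15, 8, 38]
dequeue()->12, [32, 15, 8, 38]
enqueue(1) -> [32, 15, 8, 38, 1]

Final queue: [32, 15, 8, 38, 1]


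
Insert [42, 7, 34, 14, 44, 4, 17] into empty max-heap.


Insert 42: [42]
Insert 7: [42, 7]
Insert 34: [42, 7, 34]
Insert 14: [42, 14, 34, 7]
Insert 44: [44, 42, 34, 7, 14]
Insert 4: [44, 42, 34, 7, 14, 4]
Insert 17: [44, 42, 34, 7, 14, 4, 17]

Final heap: [44, 42, 34, 7, 14, 4, 17]


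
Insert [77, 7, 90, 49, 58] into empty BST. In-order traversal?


Insert 77: root
Insert 7: L from 77
Insert 90: R from 77
Insert 49: L from 77 -> R from 7
Insert 58: L from 77 -> R from 7 -> R from 49

In-order: [7, 49, 58, 77, 90]


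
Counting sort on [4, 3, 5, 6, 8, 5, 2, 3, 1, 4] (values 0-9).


Input: [4, 3, 5, 6, 8, 5, 2, 3, 1, 4]
Counts: [0, 1, 1, 2, 2, 2, 1, 0, 1, 0]

Sorted: [1, 2, 3, 3, 4, 4, 5, 5, 6, 8]


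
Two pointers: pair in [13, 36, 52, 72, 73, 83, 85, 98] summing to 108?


lo=0(13)+hi=7(98)=111
lo=0(13)+hi=6(85)=98
lo=1(36)+hi=6(85)=121
lo=1(36)+hi=5(83)=119
lo=1(36)+hi=4(73)=109
lo=1(36)+hi=3(72)=108

Yes: 36+72=108


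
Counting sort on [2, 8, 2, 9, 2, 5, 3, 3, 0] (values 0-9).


Input: [2, 8, 2, 9, 2, 5, 3, 3, 0]
Counts: [1, 0, 3, 2, 0, 1, 0, 0, 1, 1]

Sorted: [0, 2, 2, 2, 3, 3, 5, 8, 9]


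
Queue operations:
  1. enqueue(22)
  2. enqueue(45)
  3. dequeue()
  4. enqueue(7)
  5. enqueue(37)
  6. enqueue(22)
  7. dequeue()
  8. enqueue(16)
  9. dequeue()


enqueue(22) -> [22]
enqueue(45) -> [22, 45]
dequeue()->22, [45]
enqueue(7) -> [45, 7]
enqueue(37) -> [45, 7, 37]
enqueue(22) -> [45, 7, 37, 22]
dequeue()->45, [7, 37, 22]
enqueue(16) -> [7, 37, 22, 16]
dequeue()->7, [37, 22, 16]

Final queue: [37, 22, 16]


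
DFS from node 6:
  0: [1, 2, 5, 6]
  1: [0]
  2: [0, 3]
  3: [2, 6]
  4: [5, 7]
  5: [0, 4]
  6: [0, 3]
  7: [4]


Visit 6, push [3, 0]
Visit 0, push [5, 2, 1]
Visit 1, push []
Visit 2, push [3]
Visit 3, push []
Visit 5, push [4]
Visit 4, push [7]
Visit 7, push []

DFS order: [6, 0, 1, 2, 3, 5, 4, 7]


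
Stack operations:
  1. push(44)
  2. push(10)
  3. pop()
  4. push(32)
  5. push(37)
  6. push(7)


push(44) -> [44]
push(10) -> [44, 10]
pop()->10, [44]
push(32) -> [44, 32]
push(37) -> [44, 32, 37]
push(7) -> [44, 32, 37, 7]

Final stack: [44, 32, 37, 7]


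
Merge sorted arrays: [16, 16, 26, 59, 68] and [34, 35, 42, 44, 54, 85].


Take 16 from A
Take 16 from A
Take 26 from A
Take 34 from B
Take 35 from B
Take 42 from B
Take 44 from B
Take 54 from B
Take 59 from A
Take 68 from A

Merged: [16, 16, 26, 34, 35, 42, 44, 54, 59, 68, 85]


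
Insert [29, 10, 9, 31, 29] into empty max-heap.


Insert 29: [29]
Insert 10: [29, 10]
Insert 9: [29, 10, 9]
Insert 31: [31, 29, 9, 10]
Insert 29: [31, 29, 9, 10, 29]

Final heap: [31, 29, 9, 10, 29]


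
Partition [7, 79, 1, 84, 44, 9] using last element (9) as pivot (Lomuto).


Pivot: 9
  7 <= 9: advance i (no swap)
  1 <= 9: swap -> [7, 1, 79, 84, 44, 9]
Place pivot at 2: [7, 1, 9, 84, 44, 79]

Partitioned: [7, 1, 9, 84, 44, 79]


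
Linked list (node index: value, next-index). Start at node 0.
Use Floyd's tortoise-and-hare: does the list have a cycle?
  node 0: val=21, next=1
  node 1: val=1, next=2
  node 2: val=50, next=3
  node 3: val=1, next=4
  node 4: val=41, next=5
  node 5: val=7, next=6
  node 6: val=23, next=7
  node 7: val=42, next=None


Floyd's tortoise (slow, +1) and hare (fast, +2):
  init: slow=0, fast=0
  step 1: slow=1, fast=2
  step 2: slow=2, fast=4
  step 3: slow=3, fast=6
  step 4: fast 6->7->None, no cycle

Cycle: no


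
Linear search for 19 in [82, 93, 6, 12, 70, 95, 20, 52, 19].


i=0: 82!=19
i=1: 93!=19
i=2: 6!=19
i=3: 12!=19
i=4: 70!=19
i=5: 95!=19
i=6: 20!=19
i=7: 52!=19
i=8: 19==19 found!

Found at 8, 9 comps


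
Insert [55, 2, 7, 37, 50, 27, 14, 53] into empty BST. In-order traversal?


Insert 55: root
Insert 2: L from 55
Insert 7: L from 55 -> R from 2
Insert 37: L from 55 -> R from 2 -> R from 7
Insert 50: L from 55 -> R from 2 -> R from 7 -> R from 37
Insert 27: L from 55 -> R from 2 -> R from 7 -> L from 37
Insert 14: L from 55 -> R from 2 -> R from 7 -> L from 37 -> L from 27
Insert 53: L from 55 -> R from 2 -> R from 7 -> R from 37 -> R from 50

In-order: [2, 7, 14, 27, 37, 50, 53, 55]


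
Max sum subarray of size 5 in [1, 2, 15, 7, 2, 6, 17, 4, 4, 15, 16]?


[0:5]: 27
[1:6]: 32
[2:7]: 47
[3:8]: 36
[4:9]: 33
[5:10]: 46
[6:11]: 56

Max: 56 at [6:11]


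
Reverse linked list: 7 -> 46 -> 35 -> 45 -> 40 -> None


Step 1: curr=7, set curr.next=prev(None) | reversed so far: 7
Step 2: curr=46, set curr.next=prev(7) | reversed so far: 46 -> 7
Step 3: curr=35, set curr.next=prev(46) | reversed so far: 35 -> 46 -> 7
Step 4: curr=45, set curr.next=prev(35) | reversed so far: 45 -> 35 -> 46 -> 7
Step 5: curr=40, set curr.next=prev(45) | reversed so far: 40 -> 45 -> 35 -> 46 -> 7

40 -> 45 -> 35 -> 46 -> 7 -> None


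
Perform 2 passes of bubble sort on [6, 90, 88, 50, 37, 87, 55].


Initial: [6, 90, 88, 50, 37, 87, 55]
Pass 1: [6, 88, 50, 37, 87, 55, 90] (5 swaps)
Pass 2: [6, 50, 37, 87, 55, 88, 90] (4 swaps)

After 2 passes: [6, 50, 37, 87, 55, 88, 90]


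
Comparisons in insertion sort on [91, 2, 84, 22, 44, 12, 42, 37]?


Algorithm: insertion sort
Input: [91, 2, 84, 22, 44, 12, 42, 37]
Sorted: [2, 12, 22, 37, 42, 44, 84, 91]

23


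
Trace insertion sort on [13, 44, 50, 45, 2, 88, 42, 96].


Initial: [13, 44, 50, 45, 2, 88, 42, 96]
Insert 44: [13, 44, 50, 45, 2, 88, 42, 96]
Insert 50: [13, 44, 50, 45, 2, 88, 42, 96]
Insert 45: [13, 44, 45, 50, 2, 88, 42, 96]
Insert 2: [2, 13, 44, 45, 50, 88, 42, 96]
Insert 88: [2, 13, 44, 45, 50, 88, 42, 96]
Insert 42: [2, 13, 42, 44, 45, 50, 88, 96]
Insert 96: [2, 13, 42, 44, 45, 50, 88, 96]

Sorted: [2, 13, 42, 44, 45, 50, 88, 96]


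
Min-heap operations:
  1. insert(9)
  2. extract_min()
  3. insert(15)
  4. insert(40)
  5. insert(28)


insert(9) -> [9]
extract_min()->9, []
insert(15) -> [15]
insert(40) -> [15, 40]
insert(28) -> [15, 40, 28]

Final heap: [15, 40, 28]


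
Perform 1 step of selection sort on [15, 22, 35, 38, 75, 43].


Initial: [15, 22, 35, 38, 75, 43]
Step 1: min=15 at 0
  Swap: [15, 22, 35, 38, 75, 43]

After 1 step: [15, 22, 35, 38, 75, 43]


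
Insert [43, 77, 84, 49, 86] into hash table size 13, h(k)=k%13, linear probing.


Insert 43: h=4 -> slot 4
Insert 77: h=12 -> slot 12
Insert 84: h=6 -> slot 6
Insert 49: h=10 -> slot 10
Insert 86: h=8 -> slot 8

Table: [None, None, None, None, 43, None, 84, None, 86, None, 49, None, 77]


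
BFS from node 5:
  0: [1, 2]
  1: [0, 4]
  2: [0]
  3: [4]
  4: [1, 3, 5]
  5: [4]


Visit 5, enqueue [4]
Visit 4, enqueue [1, 3]
Visit 1, enqueue [0]
Visit 3, enqueue []
Visit 0, enqueue [2]
Visit 2, enqueue []

BFS order: [5, 4, 1, 3, 0, 2]


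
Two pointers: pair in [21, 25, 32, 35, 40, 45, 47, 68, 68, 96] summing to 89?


lo=0(21)+hi=9(96)=117
lo=0(21)+hi=8(68)=89

Yes: 21+68=89


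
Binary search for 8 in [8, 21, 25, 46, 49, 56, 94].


Step 1: lo=0, hi=6, mid=3, val=46
Step 2: lo=0, hi=2, mid=1, val=21
Step 3: lo=0, hi=0, mid=0, val=8

Found at index 0


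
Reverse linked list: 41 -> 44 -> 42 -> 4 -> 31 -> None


Step 1: curr=41, set curr.next=prev(None) | reversed so far: 41
Step 2: curr=44, set curr.next=prev(41) | reversed so far: 44 -> 41
Step 3: curr=42, set curr.next=prev(44) | reversed so far: 42 -> 44 -> 41
Step 4: curr=4, set curr.next=prev(42) | reversed so far: 4 -> 42 -> 44 -> 41
Step 5: curr=31, set curr.next=prev(4) | reversed so far: 31 -> 4 -> 42 -> 44 -> 41

31 -> 4 -> 42 -> 44 -> 41 -> None


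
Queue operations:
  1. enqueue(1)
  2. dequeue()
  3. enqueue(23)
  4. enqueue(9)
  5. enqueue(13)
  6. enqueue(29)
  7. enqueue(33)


enqueue(1) -> [1]
dequeue()->1, []
enqueue(23) -> [23]
enqueue(9) -> [23, 9]
enqueue(13) -> [23, 9, 13]
enqueue(29) -> [23, 9, 13, 29]
enqueue(33) -> [23, 9, 13, 29, 33]

Final queue: [23, 9, 13, 29, 33]


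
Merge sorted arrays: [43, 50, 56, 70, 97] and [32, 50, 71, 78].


Take 32 from B
Take 43 from A
Take 50 from A
Take 50 from B
Take 56 from A
Take 70 from A
Take 71 from B
Take 78 from B

Merged: [32, 43, 50, 50, 56, 70, 71, 78, 97]


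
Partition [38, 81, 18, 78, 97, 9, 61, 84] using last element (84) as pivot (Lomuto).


Pivot: 84
  38 <= 84: advance i (no swap)
  81 <= 84: advance i (no swap)
  18 <= 84: advance i (no swap)
  78 <= 84: advance i (no swap)
  9 <= 84: swap -> [38, 81, 18, 78, 9, 97, 61, 84]
  61 <= 84: swap -> [38, 81, 18, 78, 9, 61, 97, 84]
Place pivot at 6: [38, 81, 18, 78, 9, 61, 84, 97]

Partitioned: [38, 81, 18, 78, 9, 61, 84, 97]


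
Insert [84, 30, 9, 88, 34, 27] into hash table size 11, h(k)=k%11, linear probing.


Insert 84: h=7 -> slot 7
Insert 30: h=8 -> slot 8
Insert 9: h=9 -> slot 9
Insert 88: h=0 -> slot 0
Insert 34: h=1 -> slot 1
Insert 27: h=5 -> slot 5

Table: [88, 34, None, None, None, 27, None, 84, 30, 9, None]


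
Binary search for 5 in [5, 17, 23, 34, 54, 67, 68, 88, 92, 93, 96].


Step 1: lo=0, hi=10, mid=5, val=67
Step 2: lo=0, hi=4, mid=2, val=23
Step 3: lo=0, hi=1, mid=0, val=5

Found at index 0


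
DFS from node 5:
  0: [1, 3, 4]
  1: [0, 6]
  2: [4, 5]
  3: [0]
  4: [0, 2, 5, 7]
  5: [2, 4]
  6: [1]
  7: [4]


Visit 5, push [4, 2]
Visit 2, push [4]
Visit 4, push [7, 0]
Visit 0, push [3, 1]
Visit 1, push [6]
Visit 6, push []
Visit 3, push []
Visit 7, push []

DFS order: [5, 2, 4, 0, 1, 6, 3, 7]


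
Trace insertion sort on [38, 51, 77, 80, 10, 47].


Initial: [38, 51, 77, 80, 10, 47]
Insert 51: [38, 51, 77, 80, 10, 47]
Insert 77: [38, 51, 77, 80, 10, 47]
Insert 80: [38, 51, 77, 80, 10, 47]
Insert 10: [10, 38, 51, 77, 80, 47]
Insert 47: [10, 38, 47, 51, 77, 80]

Sorted: [10, 38, 47, 51, 77, 80]


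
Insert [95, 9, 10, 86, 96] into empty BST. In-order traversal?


Insert 95: root
Insert 9: L from 95
Insert 10: L from 95 -> R from 9
Insert 86: L from 95 -> R from 9 -> R from 10
Insert 96: R from 95

In-order: [9, 10, 86, 95, 96]


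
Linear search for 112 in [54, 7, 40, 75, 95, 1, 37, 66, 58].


i=0: 54!=112
i=1: 7!=112
i=2: 40!=112
i=3: 75!=112
i=4: 95!=112
i=5: 1!=112
i=6: 37!=112
i=7: 66!=112
i=8: 58!=112

Not found, 9 comps


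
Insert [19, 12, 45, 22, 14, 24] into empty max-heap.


Insert 19: [19]
Insert 12: [19, 12]
Insert 45: [45, 12, 19]
Insert 22: [45, 22, 19, 12]
Insert 14: [45, 22, 19, 12, 14]
Insert 24: [45, 22, 24, 12, 14, 19]

Final heap: [45, 22, 24, 12, 14, 19]


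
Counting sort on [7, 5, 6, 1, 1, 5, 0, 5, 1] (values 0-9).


Input: [7, 5, 6, 1, 1, 5, 0, 5, 1]
Counts: [1, 3, 0, 0, 0, 3, 1, 1, 0, 0]

Sorted: [0, 1, 1, 1, 5, 5, 5, 6, 7]


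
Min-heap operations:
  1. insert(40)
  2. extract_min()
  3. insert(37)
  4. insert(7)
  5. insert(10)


insert(40) -> [40]
extract_min()->40, []
insert(37) -> [37]
insert(7) -> [7, 37]
insert(10) -> [7, 37, 10]

Final heap: [7, 37, 10]


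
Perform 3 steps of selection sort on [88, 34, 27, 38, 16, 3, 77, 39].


Initial: [88, 34, 27, 38, 16, 3, 77, 39]
Step 1: min=3 at 5
  Swap: [3, 34, 27, 38, 16, 88, 77, 39]
Step 2: min=16 at 4
  Swap: [3, 16, 27, 38, 34, 88, 77, 39]
Step 3: min=27 at 2
  Swap: [3, 16, 27, 38, 34, 88, 77, 39]

After 3 steps: [3, 16, 27, 38, 34, 88, 77, 39]


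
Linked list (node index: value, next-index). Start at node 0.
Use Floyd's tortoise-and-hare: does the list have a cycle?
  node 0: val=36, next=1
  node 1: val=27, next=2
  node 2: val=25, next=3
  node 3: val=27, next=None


Floyd's tortoise (slow, +1) and hare (fast, +2):
  init: slow=0, fast=0
  step 1: slow=1, fast=2
  step 2: fast 2->3->None, no cycle

Cycle: no


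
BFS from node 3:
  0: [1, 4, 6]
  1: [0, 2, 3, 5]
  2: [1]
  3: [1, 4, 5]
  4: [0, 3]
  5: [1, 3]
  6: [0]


Visit 3, enqueue [1, 4, 5]
Visit 1, enqueue [0, 2]
Visit 4, enqueue []
Visit 5, enqueue []
Visit 0, enqueue [6]
Visit 2, enqueue []
Visit 6, enqueue []

BFS order: [3, 1, 4, 5, 0, 2, 6]


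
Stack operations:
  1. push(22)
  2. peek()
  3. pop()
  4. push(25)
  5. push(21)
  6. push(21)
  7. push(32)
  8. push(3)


push(22) -> [22]
peek()->22
pop()->22, []
push(25) -> [25]
push(21) -> [25, 21]
push(21) -> [25, 21, 21]
push(32) -> [25, 21, 21, 32]
push(3) -> [25, 21, 21, 32, 3]

Final stack: [25, 21, 21, 32, 3]


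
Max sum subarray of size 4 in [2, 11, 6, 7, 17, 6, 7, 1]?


[0:4]: 26
[1:5]: 41
[2:6]: 36
[3:7]: 37
[4:8]: 31

Max: 41 at [1:5]


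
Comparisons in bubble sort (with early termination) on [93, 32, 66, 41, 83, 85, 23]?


Algorithm: bubble sort (with early termination)
Input: [93, 32, 66, 41, 83, 85, 23]
Sorted: [23, 32, 41, 66, 83, 85, 93]

21


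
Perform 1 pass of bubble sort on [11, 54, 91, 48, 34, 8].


Initial: [11, 54, 91, 48, 34, 8]
Pass 1: [11, 54, 48, 34, 8, 91] (3 swaps)

After 1 pass: [11, 54, 48, 34, 8, 91]


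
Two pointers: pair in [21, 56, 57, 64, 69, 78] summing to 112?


lo=0(21)+hi=5(78)=99
lo=1(56)+hi=5(78)=134
lo=1(56)+hi=4(69)=125
lo=1(56)+hi=3(64)=120
lo=1(56)+hi=2(57)=113

No pair found


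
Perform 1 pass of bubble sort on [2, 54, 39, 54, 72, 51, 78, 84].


Initial: [2, 54, 39, 54, 72, 51, 78, 84]
Pass 1: [2, 39, 54, 54, 51, 72, 78, 84] (2 swaps)

After 1 pass: [2, 39, 54, 54, 51, 72, 78, 84]


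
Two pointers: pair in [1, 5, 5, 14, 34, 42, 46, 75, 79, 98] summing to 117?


lo=0(1)+hi=9(98)=99
lo=1(5)+hi=9(98)=103
lo=2(5)+hi=9(98)=103
lo=3(14)+hi=9(98)=112
lo=4(34)+hi=9(98)=132
lo=4(34)+hi=8(79)=113
lo=5(42)+hi=8(79)=121
lo=5(42)+hi=7(75)=117

Yes: 42+75=117


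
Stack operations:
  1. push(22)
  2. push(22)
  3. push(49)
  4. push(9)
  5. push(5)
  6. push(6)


push(22) -> [22]
push(22) -> [22, 22]
push(49) -> [22, 22, 49]
push(9) -> [22, 22, 49, 9]
push(5) -> [22, 22, 49, 9, 5]
push(6) -> [22, 22, 49, 9, 5, 6]

Final stack: [22, 22, 49, 9, 5, 6]


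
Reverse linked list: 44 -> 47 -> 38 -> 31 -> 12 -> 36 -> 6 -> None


Step 1: curr=44, set curr.next=prev(None) | reversed so far: 44
Step 2: curr=47, set curr.next=prev(44) | reversed so far: 47 -> 44
Step 3: curr=38, set curr.next=prev(47) | reversed so far: 38 -> 47 -> 44
Step 4: curr=31, set curr.next=prev(38) | reversed so far: 31 -> 38 -> 47 -> 44
Step 5: curr=12, set curr.next=prev(31) | reversed so far: 12 -> 31 -> 38 -> 47 -> 44
Step 6: curr=36, set curr.next=prev(12) | reversed so far: 36 -> 12 -> 31 -> 38 -> 47 -> 44
Step 7: curr=6, set curr.next=prev(36) | reversed so far: 6 -> 36 -> 12 -> 31 -> 38 -> 47 -> 44

6 -> 36 -> 12 -> 31 -> 38 -> 47 -> 44 -> None


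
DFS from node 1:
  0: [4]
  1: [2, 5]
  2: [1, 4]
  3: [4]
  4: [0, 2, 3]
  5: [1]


Visit 1, push [5, 2]
Visit 2, push [4]
Visit 4, push [3, 0]
Visit 0, push []
Visit 3, push []
Visit 5, push []

DFS order: [1, 2, 4, 0, 3, 5]


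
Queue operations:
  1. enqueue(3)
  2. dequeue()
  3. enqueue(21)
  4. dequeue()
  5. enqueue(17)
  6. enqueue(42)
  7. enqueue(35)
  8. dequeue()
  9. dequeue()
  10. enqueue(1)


enqueue(3) -> [3]
dequeue()->3, []
enqueue(21) -> [21]
dequeue()->21, []
enqueue(17) -> [17]
enqueue(42) -> [17, 42]
enqueue(35) -> [17, 42, 35]
dequeue()->17, [42, 35]
dequeue()->42, [35]
enqueue(1) -> [35, 1]

Final queue: [35, 1]


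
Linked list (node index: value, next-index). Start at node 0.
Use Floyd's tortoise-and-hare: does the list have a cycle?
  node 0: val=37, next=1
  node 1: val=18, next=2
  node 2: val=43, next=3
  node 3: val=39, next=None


Floyd's tortoise (slow, +1) and hare (fast, +2):
  init: slow=0, fast=0
  step 1: slow=1, fast=2
  step 2: fast 2->3->None, no cycle

Cycle: no


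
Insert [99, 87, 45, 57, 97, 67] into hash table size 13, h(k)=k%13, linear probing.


Insert 99: h=8 -> slot 8
Insert 87: h=9 -> slot 9
Insert 45: h=6 -> slot 6
Insert 57: h=5 -> slot 5
Insert 97: h=6, 1 probes -> slot 7
Insert 67: h=2 -> slot 2

Table: [None, None, 67, None, None, 57, 45, 97, 99, 87, None, None, None]


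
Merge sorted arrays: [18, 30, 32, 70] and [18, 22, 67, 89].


Take 18 from A
Take 18 from B
Take 22 from B
Take 30 from A
Take 32 from A
Take 67 from B
Take 70 from A

Merged: [18, 18, 22, 30, 32, 67, 70, 89]


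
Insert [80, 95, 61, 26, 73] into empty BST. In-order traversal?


Insert 80: root
Insert 95: R from 80
Insert 61: L from 80
Insert 26: L from 80 -> L from 61
Insert 73: L from 80 -> R from 61

In-order: [26, 61, 73, 80, 95]


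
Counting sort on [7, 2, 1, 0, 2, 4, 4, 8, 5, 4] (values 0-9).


Input: [7, 2, 1, 0, 2, 4, 4, 8, 5, 4]
Counts: [1, 1, 2, 0, 3, 1, 0, 1, 1, 0]

Sorted: [0, 1, 2, 2, 4, 4, 4, 5, 7, 8]


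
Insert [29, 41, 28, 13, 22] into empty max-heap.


Insert 29: [29]
Insert 41: [41, 29]
Insert 28: [41, 29, 28]
Insert 13: [41, 29, 28, 13]
Insert 22: [41, 29, 28, 13, 22]

Final heap: [41, 29, 28, 13, 22]


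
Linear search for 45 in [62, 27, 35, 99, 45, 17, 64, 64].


i=0: 62!=45
i=1: 27!=45
i=2: 35!=45
i=3: 99!=45
i=4: 45==45 found!

Found at 4, 5 comps


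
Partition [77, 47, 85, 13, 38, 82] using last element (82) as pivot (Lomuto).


Pivot: 82
  77 <= 82: advance i (no swap)
  47 <= 82: advance i (no swap)
  13 <= 82: swap -> [77, 47, 13, 85, 38, 82]
  38 <= 82: swap -> [77, 47, 13, 38, 85, 82]
Place pivot at 4: [77, 47, 13, 38, 82, 85]

Partitioned: [77, 47, 13, 38, 82, 85]


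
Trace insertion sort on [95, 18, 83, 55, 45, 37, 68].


Initial: [95, 18, 83, 55, 45, 37, 68]
Insert 18: [18, 95, 83, 55, 45, 37, 68]
Insert 83: [18, 83, 95, 55, 45, 37, 68]
Insert 55: [18, 55, 83, 95, 45, 37, 68]
Insert 45: [18, 45, 55, 83, 95, 37, 68]
Insert 37: [18, 37, 45, 55, 83, 95, 68]
Insert 68: [18, 37, 45, 55, 68, 83, 95]

Sorted: [18, 37, 45, 55, 68, 83, 95]


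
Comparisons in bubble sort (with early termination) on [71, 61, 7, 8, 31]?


Algorithm: bubble sort (with early termination)
Input: [71, 61, 7, 8, 31]
Sorted: [7, 8, 31, 61, 71]

9


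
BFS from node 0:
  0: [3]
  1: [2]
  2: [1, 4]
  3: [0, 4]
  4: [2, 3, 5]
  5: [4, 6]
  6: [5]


Visit 0, enqueue [3]
Visit 3, enqueue [4]
Visit 4, enqueue [2, 5]
Visit 2, enqueue [1]
Visit 5, enqueue [6]
Visit 1, enqueue []
Visit 6, enqueue []

BFS order: [0, 3, 4, 2, 5, 1, 6]


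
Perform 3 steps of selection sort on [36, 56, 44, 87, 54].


Initial: [36, 56, 44, 87, 54]
Step 1: min=36 at 0
  Swap: [36, 56, 44, 87, 54]
Step 2: min=44 at 2
  Swap: [36, 44, 56, 87, 54]
Step 3: min=54 at 4
  Swap: [36, 44, 54, 87, 56]

After 3 steps: [36, 44, 54, 87, 56]


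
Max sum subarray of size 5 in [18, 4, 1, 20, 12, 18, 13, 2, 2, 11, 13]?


[0:5]: 55
[1:6]: 55
[2:7]: 64
[3:8]: 65
[4:9]: 47
[5:10]: 46
[6:11]: 41

Max: 65 at [3:8]


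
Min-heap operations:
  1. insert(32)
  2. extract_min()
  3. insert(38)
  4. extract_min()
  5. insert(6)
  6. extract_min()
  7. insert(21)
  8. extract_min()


insert(32) -> [32]
extract_min()->32, []
insert(38) -> [38]
extract_min()->38, []
insert(6) -> [6]
extract_min()->6, []
insert(21) -> [21]
extract_min()->21, []

Final heap: []


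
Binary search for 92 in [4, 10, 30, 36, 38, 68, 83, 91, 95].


Step 1: lo=0, hi=8, mid=4, val=38
Step 2: lo=5, hi=8, mid=6, val=83
Step 3: lo=7, hi=8, mid=7, val=91
Step 4: lo=8, hi=8, mid=8, val=95

Not found


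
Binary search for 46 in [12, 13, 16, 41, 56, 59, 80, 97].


Step 1: lo=0, hi=7, mid=3, val=41
Step 2: lo=4, hi=7, mid=5, val=59
Step 3: lo=4, hi=4, mid=4, val=56

Not found


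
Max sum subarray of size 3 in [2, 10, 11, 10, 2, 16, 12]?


[0:3]: 23
[1:4]: 31
[2:5]: 23
[3:6]: 28
[4:7]: 30

Max: 31 at [1:4]


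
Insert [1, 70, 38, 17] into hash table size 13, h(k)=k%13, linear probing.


Insert 1: h=1 -> slot 1
Insert 70: h=5 -> slot 5
Insert 38: h=12 -> slot 12
Insert 17: h=4 -> slot 4

Table: [None, 1, None, None, 17, 70, None, None, None, None, None, None, 38]


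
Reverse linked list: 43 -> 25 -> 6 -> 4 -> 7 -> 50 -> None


Step 1: curr=43, set curr.next=prev(None) | reversed so far: 43
Step 2: curr=25, set curr.next=prev(43) | reversed so far: 25 -> 43
Step 3: curr=6, set curr.next=prev(25) | reversed so far: 6 -> 25 -> 43
Step 4: curr=4, set curr.next=prev(6) | reversed so far: 4 -> 6 -> 25 -> 43
Step 5: curr=7, set curr.next=prev(4) | reversed so far: 7 -> 4 -> 6 -> 25 -> 43
Step 6: curr=50, set curr.next=prev(7) | reversed so far: 50 -> 7 -> 4 -> 6 -> 25 -> 43

50 -> 7 -> 4 -> 6 -> 25 -> 43 -> None


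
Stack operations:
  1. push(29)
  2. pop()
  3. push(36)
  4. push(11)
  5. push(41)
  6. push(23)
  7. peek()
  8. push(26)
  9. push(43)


push(29) -> [29]
pop()->29, []
push(36) -> [36]
push(11) -> [36, 11]
push(41) -> [36, 11, 41]
push(23) -> [36, 11, 41, 23]
peek()->23
push(26) -> [36, 11, 41, 23, 26]
push(43) -> [36, 11, 41, 23, 26, 43]

Final stack: [36, 11, 41, 23, 26, 43]


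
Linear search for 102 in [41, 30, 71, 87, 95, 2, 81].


i=0: 41!=102
i=1: 30!=102
i=2: 71!=102
i=3: 87!=102
i=4: 95!=102
i=5: 2!=102
i=6: 81!=102

Not found, 7 comps


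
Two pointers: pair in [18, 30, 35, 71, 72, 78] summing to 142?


lo=0(18)+hi=5(78)=96
lo=1(30)+hi=5(78)=108
lo=2(35)+hi=5(78)=113
lo=3(71)+hi=5(78)=149
lo=3(71)+hi=4(72)=143

No pair found


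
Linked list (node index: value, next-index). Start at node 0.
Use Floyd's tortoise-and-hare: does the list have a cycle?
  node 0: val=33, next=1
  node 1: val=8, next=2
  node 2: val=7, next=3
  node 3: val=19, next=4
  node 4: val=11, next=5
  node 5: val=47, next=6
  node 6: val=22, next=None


Floyd's tortoise (slow, +1) and hare (fast, +2):
  init: slow=0, fast=0
  step 1: slow=1, fast=2
  step 2: slow=2, fast=4
  step 3: slow=3, fast=6
  step 4: fast -> None, no cycle

Cycle: no


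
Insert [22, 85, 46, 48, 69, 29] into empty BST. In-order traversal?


Insert 22: root
Insert 85: R from 22
Insert 46: R from 22 -> L from 85
Insert 48: R from 22 -> L from 85 -> R from 46
Insert 69: R from 22 -> L from 85 -> R from 46 -> R from 48
Insert 29: R from 22 -> L from 85 -> L from 46

In-order: [22, 29, 46, 48, 69, 85]


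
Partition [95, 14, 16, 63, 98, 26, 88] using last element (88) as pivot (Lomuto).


Pivot: 88
  14 <= 88: swap -> [14, 95, 16, 63, 98, 26, 88]
  16 <= 88: swap -> [14, 16, 95, 63, 98, 26, 88]
  63 <= 88: swap -> [14, 16, 63, 95, 98, 26, 88]
  26 <= 88: swap -> [14, 16, 63, 26, 98, 95, 88]
Place pivot at 4: [14, 16, 63, 26, 88, 95, 98]

Partitioned: [14, 16, 63, 26, 88, 95, 98]


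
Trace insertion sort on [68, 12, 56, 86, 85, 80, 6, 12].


Initial: [68, 12, 56, 86, 85, 80, 6, 12]
Insert 12: [12, 68, 56, 86, 85, 80, 6, 12]
Insert 56: [12, 56, 68, 86, 85, 80, 6, 12]
Insert 86: [12, 56, 68, 86, 85, 80, 6, 12]
Insert 85: [12, 56, 68, 85, 86, 80, 6, 12]
Insert 80: [12, 56, 68, 80, 85, 86, 6, 12]
Insert 6: [6, 12, 56, 68, 80, 85, 86, 12]
Insert 12: [6, 12, 12, 56, 68, 80, 85, 86]

Sorted: [6, 12, 12, 56, 68, 80, 85, 86]


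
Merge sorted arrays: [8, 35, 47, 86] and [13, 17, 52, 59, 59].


Take 8 from A
Take 13 from B
Take 17 from B
Take 35 from A
Take 47 from A
Take 52 from B
Take 59 from B
Take 59 from B

Merged: [8, 13, 17, 35, 47, 52, 59, 59, 86]


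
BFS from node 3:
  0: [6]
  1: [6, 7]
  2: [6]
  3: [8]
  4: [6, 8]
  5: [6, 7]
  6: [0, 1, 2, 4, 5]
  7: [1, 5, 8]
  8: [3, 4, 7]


Visit 3, enqueue [8]
Visit 8, enqueue [4, 7]
Visit 4, enqueue [6]
Visit 7, enqueue [1, 5]
Visit 6, enqueue [0, 2]
Visit 1, enqueue []
Visit 5, enqueue []
Visit 0, enqueue []
Visit 2, enqueue []

BFS order: [3, 8, 4, 7, 6, 1, 5, 0, 2]
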